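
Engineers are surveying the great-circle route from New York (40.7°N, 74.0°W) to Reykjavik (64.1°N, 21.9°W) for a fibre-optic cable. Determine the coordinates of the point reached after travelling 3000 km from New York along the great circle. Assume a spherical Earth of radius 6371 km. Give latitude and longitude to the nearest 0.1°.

≈ (59.9°N, 43.4°W)

Write both endpoints as unit vectors p₁, p₂ with components (cos φ cos λ, cos φ sin λ, sin φ).
The central angle between the endpoints is δ = arccos(p₁·p₂) ≈ 0.660 rad (37.8°). The total great-circle distance is δ·R ≈ 0.660 × 6371 ≈ 4205 km, so the target fraction is f = 3000/4205 ≈ 0.714.
Interpolate at f ≈ 0.714 with slerp weights a = sin((1−f)δ)/sin δ ≈ 0.307, b = sin(fδ)/sin δ ≈ 0.740.
p = a·p₁ + b·p₂ ≈ (0.364, -0.344, 0.866); φ = arcsin(p_z) ≈ 59.95°, λ = atan2(p_y, p_x) ≈ -43.38°.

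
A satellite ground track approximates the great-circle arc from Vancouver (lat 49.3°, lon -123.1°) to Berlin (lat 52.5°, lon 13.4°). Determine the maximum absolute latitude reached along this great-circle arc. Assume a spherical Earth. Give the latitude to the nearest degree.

≈ 73°

The great circle lies in the plane with unit normal n̂ = (p₁ × p₂)/|p₁ × p₂|.
Here n̂_z ≈ +0.288; the vertex latitude is φ_max = arccos|n̂_z| ≈ 73.3°.
Check via Clairaut: cos φ_max = |cos φ₁| · sin C = cos(49.3°)·sin(26.2°) ≈ 0.288, again giving ≈ 73.3°.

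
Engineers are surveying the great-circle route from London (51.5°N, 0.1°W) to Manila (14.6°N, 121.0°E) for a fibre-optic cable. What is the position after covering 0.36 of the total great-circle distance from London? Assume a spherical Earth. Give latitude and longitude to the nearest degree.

Write both endpoints as unit vectors p₁, p₂ with components (cos φ cos λ, cos φ sin λ, sin φ).
The central angle between the endpoints is δ = arccos(p₁·p₂) ≈ 1.685 rad (96.5°).
Interpolate at f = 0.36 with slerp weights a = sin((1−f)δ)/sin δ ≈ 0.887, b = sin(fδ)/sin δ ≈ 0.574.
p = a·p₁ + b·p₂ ≈ (0.266, 0.475, 0.839); φ = arcsin(p_z) ≈ 57.01°, λ = atan2(p_y, p_x) ≈ 60.74°.

≈ (57°N, 61°E)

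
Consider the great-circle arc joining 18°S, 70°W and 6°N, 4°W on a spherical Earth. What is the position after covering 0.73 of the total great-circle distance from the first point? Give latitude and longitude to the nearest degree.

Write both endpoints as unit vectors p₁, p₂ with components (cos φ cos λ, cos φ sin λ, sin φ).
The central angle between the endpoints is δ = arccos(p₁·p₂) ≈ 1.211 rad (69.4°).
Interpolate at f = 0.73 with slerp weights a = sin((1−f)δ)/sin δ ≈ 0.343, b = sin(fδ)/sin δ ≈ 0.826.
p = a·p₁ + b·p₂ ≈ (0.931, -0.364, -0.020); φ = arcsin(p_z) ≈ -1.13°, λ = atan2(p_y, p_x) ≈ -21.35°.

≈ 1°S, 21°W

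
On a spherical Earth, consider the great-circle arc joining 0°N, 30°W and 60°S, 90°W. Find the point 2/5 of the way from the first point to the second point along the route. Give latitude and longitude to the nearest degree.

Convert each endpoint to a unit vector on the sphere (x = cos φ cos λ, y = cos φ sin λ, z = sin φ).
The central angle between the endpoints is δ = arccos(p₁·p₂) ≈ 1.318 rad (75.5°).
Interpolate at f = 2/5 with slerp weights a = sin((1−f)δ)/sin δ ≈ 0.734, b = sin(fδ)/sin δ ≈ 0.520.
p = a·p₁ + b·p₂ ≈ (0.636, -0.627, -0.450); φ = arcsin(p_z) ≈ -26.75°, λ = atan2(p_y, p_x) ≈ -44.59°.

≈ 27°S, 45°W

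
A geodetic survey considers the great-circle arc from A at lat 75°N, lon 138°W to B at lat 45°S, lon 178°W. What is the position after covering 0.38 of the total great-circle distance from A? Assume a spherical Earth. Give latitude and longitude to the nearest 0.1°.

Write both endpoints as unit vectors p₁, p₂ with components (cos φ cos λ, cos φ sin λ, sin φ).
The central angle between the endpoints is δ = arccos(p₁·p₂) ≈ 2.145 rad (122.9°).
Interpolate at f = 0.38 with slerp weights a = sin((1−f)δ)/sin δ ≈ 1.156, b = sin(fδ)/sin δ ≈ 0.866.
p = a·p₁ + b·p₂ ≈ (-0.835, -0.222, 0.504); φ = arcsin(p_z) ≈ 30.28°, λ = atan2(p_y, p_x) ≈ -165.13°.

≈ lat 30.3°N, lon 165.1°W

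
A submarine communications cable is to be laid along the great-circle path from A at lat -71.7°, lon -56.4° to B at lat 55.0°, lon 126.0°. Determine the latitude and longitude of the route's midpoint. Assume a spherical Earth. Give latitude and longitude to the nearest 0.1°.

≈ lat -26.6°, lon 128.9°

Convert each endpoint to a unit vector on the sphere (x = cos φ cos λ, y = cos φ sin λ, z = sin φ).
The central angle between the endpoints is δ = arccos(p₁·p₂) ≈ 2.850 rad (163.3°).
Interpolate at f = 1/2 with slerp weights a = sin((1−f)δ)/sin δ ≈ 3.437, b = sin(fδ)/sin δ ≈ 3.437.
p = a·p₁ + b·p₂ ≈ (-0.561, 0.696, -0.448); φ = arcsin(p_z) ≈ -26.60°, λ = atan2(p_y, p_x) ≈ 128.90°.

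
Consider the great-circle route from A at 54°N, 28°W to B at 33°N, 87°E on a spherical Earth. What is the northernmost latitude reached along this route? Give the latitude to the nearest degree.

The great circle lies in the plane with unit normal n̂ = (p₁ × p₂)/|p₁ × p₂|.
Here n̂_z ≈ +0.459; the vertex latitude is φ_max = arccos|n̂_z| ≈ 62.7°.
Check via Clairaut: cos φ_max = |cos φ₁| · sin C = cos(54.0°)·sin(51.4°) ≈ 0.459, again giving ≈ 62.7°.

≈ 63°N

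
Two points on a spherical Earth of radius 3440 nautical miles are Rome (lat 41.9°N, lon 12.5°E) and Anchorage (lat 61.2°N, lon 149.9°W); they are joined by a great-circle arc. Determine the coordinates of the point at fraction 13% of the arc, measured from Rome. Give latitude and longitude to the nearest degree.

From cos δ = sin φ₁ sin φ₂ + cos φ₁ cos φ₂ cos Δλ, the central angle is δ ≈ 1.325 rad (75.9°).
Interpolate at f = 0.13 with slerp weights a = sin((1−f)δ)/sin δ ≈ 0.942, b = sin(fδ)/sin δ ≈ 0.177.
p = a·p₁ + b·p₂ ≈ (0.611, 0.109, 0.784); φ = arcsin(p_z) ≈ 51.63°, λ = atan2(p_y, p_x) ≈ 10.12°.

≈ lat 52°N, lon 10°E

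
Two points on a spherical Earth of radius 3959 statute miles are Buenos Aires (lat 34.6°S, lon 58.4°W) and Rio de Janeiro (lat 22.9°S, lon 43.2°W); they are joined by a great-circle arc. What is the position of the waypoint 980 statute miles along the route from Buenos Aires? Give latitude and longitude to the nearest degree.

The haversine formula gives a central angle δ ≈ 0.309 rad (17.7°) between the endpoints. The total great-circle distance is δ·R ≈ 0.309 × 3959 ≈ 1223 mi, so the target fraction is f = 980/1223 ≈ 0.802.
Interpolate at f ≈ 0.802 with slerp weights a = sin((1−f)δ)/sin δ ≈ 0.201, b = sin(fδ)/sin δ ≈ 0.806.
p = a·p₁ + b·p₂ ≈ (0.628, -0.650, -0.428); φ = arcsin(p_z) ≈ -25.35°, λ = atan2(p_y, p_x) ≈ -45.96°.

≈ lat 25°S, lon 46°W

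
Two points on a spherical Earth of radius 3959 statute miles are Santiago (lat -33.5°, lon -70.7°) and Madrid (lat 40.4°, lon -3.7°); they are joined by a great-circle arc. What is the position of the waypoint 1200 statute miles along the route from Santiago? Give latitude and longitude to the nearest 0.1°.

≈ lat -20.5°, lon -57.7°

Convert each endpoint to a unit vector on the sphere (x = cos φ cos λ, y = cos φ sin λ, z = sin φ).
The central angle between the endpoints is δ = arccos(p₁·p₂) ≈ 1.681 rad (96.3°). The total great-circle distance is δ·R ≈ 1.681 × 3959 ≈ 6654 mi, so the target fraction is f = 1200/6654 ≈ 0.180.
Interpolate at f ≈ 0.180 with slerp weights a = sin((1−f)δ)/sin δ ≈ 0.987, b = sin(fδ)/sin δ ≈ 0.300.
p = a·p₁ + b·p₂ ≈ (0.500, -0.792, -0.350); φ = arcsin(p_z) ≈ -20.51°, λ = atan2(p_y, p_x) ≈ -57.71°.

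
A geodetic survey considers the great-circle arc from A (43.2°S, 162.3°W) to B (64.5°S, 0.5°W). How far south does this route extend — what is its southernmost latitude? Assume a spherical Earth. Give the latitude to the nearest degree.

≈ 84°S

The great circle lies in the plane with unit normal n̂ = (p₁ × p₂)/|p₁ × p₂|.
Here n̂_z ≈ +0.103; the vertex latitude is φ_max = arccos|n̂_z| ≈ 84.1°.
Check via Clairaut: cos φ_max = |cos φ₁| · sin C = cos(43.2°)·sin(171.8°) ≈ 0.103, again giving ≈ 84.1°.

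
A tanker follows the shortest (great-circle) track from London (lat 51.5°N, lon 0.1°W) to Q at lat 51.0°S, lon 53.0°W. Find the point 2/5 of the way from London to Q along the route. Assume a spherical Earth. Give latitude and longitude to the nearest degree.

The haversine formula gives a central angle δ ≈ 1.952 rad (111.8°) between the endpoints.
Interpolate at f = 2/5 with slerp weights a = sin((1−f)δ)/sin δ ≈ 0.992, b = sin(fδ)/sin δ ≈ 0.758.
p = a·p₁ + b·p₂ ≈ (0.905, -0.382, 0.187); φ = arcsin(p_z) ≈ 10.80°, λ = atan2(p_y, p_x) ≈ -22.89°.

≈ lat 11°N, lon 23°W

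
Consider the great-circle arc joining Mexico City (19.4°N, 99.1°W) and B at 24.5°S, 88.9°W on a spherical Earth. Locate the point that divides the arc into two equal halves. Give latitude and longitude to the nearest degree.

≈ 3°S, 94°W

The haversine formula gives a central angle δ ≈ 0.786 rad (45.0°) between the endpoints.
Interpolate at f = 1/2 with slerp weights a = sin((1−f)δ)/sin δ ≈ 0.541, b = sin(fδ)/sin δ ≈ 0.541.
p = a·p₁ + b·p₂ ≈ (-0.071, -0.996, -0.045); φ = arcsin(p_z) ≈ -2.56°, λ = atan2(p_y, p_x) ≈ -94.09°.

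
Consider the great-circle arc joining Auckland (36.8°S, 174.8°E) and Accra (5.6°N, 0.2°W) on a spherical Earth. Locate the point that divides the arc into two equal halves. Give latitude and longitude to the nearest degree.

≈ 67°S, 19°E

The haversine formula gives a central angle δ ≈ 2.591 rad (148.5°) between the endpoints.
Interpolate at f = 1/2 with slerp weights a = sin((1−f)δ)/sin δ ≈ 1.840, b = sin(fδ)/sin δ ≈ 1.840.
p = a·p₁ + b·p₂ ≈ (0.364, 0.127, -0.923); φ = arcsin(p_z) ≈ -67.32°, λ = atan2(p_y, p_x) ≈ 19.26°.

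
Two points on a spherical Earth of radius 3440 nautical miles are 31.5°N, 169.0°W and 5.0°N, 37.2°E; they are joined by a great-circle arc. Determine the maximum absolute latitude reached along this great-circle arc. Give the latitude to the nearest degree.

≈ 57°N

The great circle lies in the plane with unit normal n̂ = (p₁ × p₂)/|p₁ × p₂|.
Here n̂_z ≈ -0.538; the vertex latitude is φ_max = arccos|n̂_z| ≈ 57.5°.
Check via Clairaut: cos φ_max = |cos φ₁| · sin C = cos(31.5°)·sin(39.1°) ≈ 0.538, again giving ≈ 57.5°.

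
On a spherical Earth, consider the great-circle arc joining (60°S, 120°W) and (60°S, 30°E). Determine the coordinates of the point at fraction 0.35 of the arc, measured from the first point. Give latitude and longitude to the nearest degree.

The haversine formula gives a central angle δ ≈ 1.008 rad (57.8°) between the endpoints.
Interpolate at f = 0.35 with slerp weights a = sin((1−f)δ)/sin δ ≈ 0.720, b = sin(fδ)/sin δ ≈ 0.409.
p = a·p₁ + b·p₂ ≈ (-0.003, -0.210, -0.978); φ = arcsin(p_z) ≈ -77.89°, λ = atan2(p_y, p_x) ≈ -90.88°.

≈ (78°S, 91°W)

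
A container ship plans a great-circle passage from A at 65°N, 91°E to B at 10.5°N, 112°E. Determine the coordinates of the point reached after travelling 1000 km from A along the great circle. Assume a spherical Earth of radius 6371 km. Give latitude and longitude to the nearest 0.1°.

Write both endpoints as unit vectors p₁, p₂ with components (cos φ cos λ, cos φ sin λ, sin φ).
The central angle between the endpoints is δ = arccos(p₁·p₂) ≈ 0.985 rad (56.4°). The total great-circle distance is δ·R ≈ 0.985 × 6371 ≈ 6274 km, so the target fraction is f = 1000/6274 ≈ 0.159.
Interpolate at f ≈ 0.159 with slerp weights a = sin((1−f)δ)/sin δ ≈ 0.884, b = sin(fδ)/sin δ ≈ 0.188.
p = a·p₁ + b·p₂ ≈ (-0.076, 0.545, 0.835); φ = arcsin(p_z) ≈ 56.65°, λ = atan2(p_y, p_x) ≈ 97.91°.

≈ 56.6°N, 97.9°E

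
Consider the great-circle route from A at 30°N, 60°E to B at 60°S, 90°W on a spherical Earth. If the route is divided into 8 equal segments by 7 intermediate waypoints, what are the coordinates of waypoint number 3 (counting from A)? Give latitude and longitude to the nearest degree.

≈ 20°S, 39°E

Write both endpoints as unit vectors p₁, p₂ with components (cos φ cos λ, cos φ sin λ, sin φ).
The central angle between the endpoints is δ = arccos(p₁·p₂) ≈ 2.512 rad (143.9°).
Interpolate at f = 3/8 with slerp weights a = sin((1−f)δ)/sin δ ≈ 1.697, b = sin(fδ)/sin δ ≈ 1.373.
p = a·p₁ + b·p₂ ≈ (0.735, 0.587, -0.340); φ = arcsin(p_z) ≈ -19.88°, λ = atan2(p_y, p_x) ≈ 38.60°.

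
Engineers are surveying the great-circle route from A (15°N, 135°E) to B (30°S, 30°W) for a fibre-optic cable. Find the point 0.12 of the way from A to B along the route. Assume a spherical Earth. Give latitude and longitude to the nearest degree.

Convert each endpoint to a unit vector on the sphere (x = cos φ cos λ, y = cos φ sin λ, z = sin φ).
The central angle between the endpoints is δ = arccos(p₁·p₂) ≈ 2.786 rad (159.6°).
Interpolate at f = 0.12 with slerp weights a = sin((1−f)δ)/sin δ ≈ 1.828, b = sin(fδ)/sin δ ≈ 0.942.
p = a·p₁ + b·p₂ ≈ (-0.542, 0.841, 0.002); φ = arcsin(p_z) ≈ 0.11°, λ = atan2(p_y, p_x) ≈ 122.81°.

≈ (0°N, 123°E)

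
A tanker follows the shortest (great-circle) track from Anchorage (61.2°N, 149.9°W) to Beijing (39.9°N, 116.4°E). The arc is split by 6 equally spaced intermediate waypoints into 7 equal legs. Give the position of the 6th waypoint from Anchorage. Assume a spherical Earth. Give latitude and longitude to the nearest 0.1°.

≈ 46.5°N, 123.2°E

The haversine formula gives a central angle δ ≈ 1.002 rad (57.4°) between the endpoints.
Interpolate at f = 6/7 with slerp weights a = sin((1−f)δ)/sin δ ≈ 0.169, b = sin(fδ)/sin δ ≈ 0.899.
p = a·p₁ + b·p₂ ≈ (-0.377, 0.577, 0.725); φ = arcsin(p_z) ≈ 46.45°, λ = atan2(p_y, p_x) ≈ 123.19°.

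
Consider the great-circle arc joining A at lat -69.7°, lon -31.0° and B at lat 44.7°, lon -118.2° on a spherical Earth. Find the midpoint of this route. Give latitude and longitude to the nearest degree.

Write both endpoints as unit vectors p₁, p₂ with components (cos φ cos λ, cos φ sin λ, sin φ).
The central angle between the endpoints is δ = arccos(p₁·p₂) ≈ 2.275 rad (130.4°).
Interpolate at f = 1/2 with slerp weights a = sin((1−f)δ)/sin δ ≈ 1.191, b = sin(fδ)/sin δ ≈ 1.191.
p = a·p₁ + b·p₂ ≈ (-0.046, -0.959, -0.279); φ = arcsin(p_z) ≈ -16.22°, λ = atan2(p_y, p_x) ≈ -92.74°.

≈ lat -16°, lon -93°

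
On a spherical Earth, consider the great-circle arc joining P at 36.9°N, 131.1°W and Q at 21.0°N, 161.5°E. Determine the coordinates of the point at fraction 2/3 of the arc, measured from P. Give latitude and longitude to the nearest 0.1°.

The haversine formula gives a central angle δ ≈ 1.045 rad (59.9°) between the endpoints.
Interpolate at f = 2/3 with slerp weights a = sin((1−f)δ)/sin δ ≈ 0.395, b = sin(fδ)/sin δ ≈ 0.742.
p = a·p₁ + b·p₂ ≈ (-0.864, -0.018, 0.503); φ = arcsin(p_z) ≈ 30.18°, λ = atan2(p_y, p_x) ≈ -178.80°.

≈ 30.2°N, 178.8°W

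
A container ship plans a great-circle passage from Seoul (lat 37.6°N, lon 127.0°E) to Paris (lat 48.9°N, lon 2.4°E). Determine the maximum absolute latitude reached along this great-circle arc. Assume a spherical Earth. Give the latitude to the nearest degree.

The great circle lies in the plane with unit normal n̂ = (p₁ × p₂)/|p₁ × p₂|.
Here n̂_z ≈ -0.435; the vertex latitude is φ_max = arccos|n̂_z| ≈ 64.2°.
Check via Clairaut: cos φ_max = |cos φ₁| · sin C = cos(37.6°)·sin(33.3°) ≈ 0.435, again giving ≈ 64.2°.

≈ 64°N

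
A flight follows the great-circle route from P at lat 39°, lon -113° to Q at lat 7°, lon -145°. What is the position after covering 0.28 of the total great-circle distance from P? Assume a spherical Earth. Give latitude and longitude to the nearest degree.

The haversine formula gives a central angle δ ≈ 0.751 rad (43.0°) between the endpoints.
Interpolate at f = 0.28 with slerp weights a = sin((1−f)δ)/sin δ ≈ 0.754, b = sin(fδ)/sin δ ≈ 0.306.
p = a·p₁ + b·p₂ ≈ (-0.478, -0.714, 0.512); φ = arcsin(p_z) ≈ 30.80°, λ = atan2(p_y, p_x) ≈ -123.80°.

≈ lat 31°, lon -124°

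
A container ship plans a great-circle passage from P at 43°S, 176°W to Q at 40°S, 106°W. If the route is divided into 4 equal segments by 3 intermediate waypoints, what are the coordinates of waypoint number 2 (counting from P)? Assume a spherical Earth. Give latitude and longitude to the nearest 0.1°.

The haversine formula gives a central angle δ ≈ 0.889 rad (51.0°) between the endpoints.
Interpolate at f = 2/4 with slerp weights a = sin((1−f)δ)/sin δ ≈ 0.554, b = sin(fδ)/sin δ ≈ 0.554.
p = a·p₁ + b·p₂ ≈ (-0.521, -0.436, -0.734); φ = arcsin(p_z) ≈ -47.20°, λ = atan2(p_y, p_x) ≈ -140.07°.

≈ 47.2°S, 140.1°W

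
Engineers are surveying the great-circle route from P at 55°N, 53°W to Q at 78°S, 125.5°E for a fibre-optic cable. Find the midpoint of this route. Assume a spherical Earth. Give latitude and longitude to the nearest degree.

Convert each endpoint to a unit vector on the sphere (x = cos φ cos λ, y = cos φ sin λ, z = sin φ).
The central angle between the endpoints is δ = arccos(p₁·p₂) ≈ 2.740 rad (157.0°).
Interpolate at f = 1/2 with slerp weights a = sin((1−f)δ)/sin δ ≈ 2.507, b = sin(fδ)/sin δ ≈ 2.507.
p = a·p₁ + b·p₂ ≈ (0.563, -0.724, -0.399); φ = arcsin(p_z) ≈ -23.49°, λ = atan2(p_y, p_x) ≈ -52.15°.

≈ 23°S, 52°W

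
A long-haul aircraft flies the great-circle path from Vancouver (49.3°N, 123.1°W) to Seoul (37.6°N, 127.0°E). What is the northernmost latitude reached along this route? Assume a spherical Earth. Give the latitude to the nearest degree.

≈ 60°N

The great circle lies in the plane with unit normal n̂ = (p₁ × p₂)/|p₁ × p₂|.
Here n̂_z ≈ -0.507; the vertex latitude is φ_max = arccos|n̂_z| ≈ 59.5°.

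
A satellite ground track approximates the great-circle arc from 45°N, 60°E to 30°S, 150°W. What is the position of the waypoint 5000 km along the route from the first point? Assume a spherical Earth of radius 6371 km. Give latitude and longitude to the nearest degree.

Convert each endpoint to a unit vector on the sphere (x = cos φ cos λ, y = cos φ sin λ, z = sin φ).
The central angle between the endpoints is δ = arccos(p₁·p₂) ≈ 2.655 rad (152.1°). The total great-circle distance is δ·R ≈ 2.655 × 6371 ≈ 16914 km, so the target fraction is f = 5000/16914 ≈ 0.296.
Interpolate at f ≈ 0.296 with slerp weights a = sin((1−f)δ)/sin δ ≈ 2.043, b = sin(fδ)/sin δ ≈ 1.511.
p = a·p₁ + b·p₂ ≈ (-0.411, 0.597, 0.689); φ = arcsin(p_z) ≈ 43.56°, λ = atan2(p_y, p_x) ≈ 124.55°.

≈ 44°N, 125°E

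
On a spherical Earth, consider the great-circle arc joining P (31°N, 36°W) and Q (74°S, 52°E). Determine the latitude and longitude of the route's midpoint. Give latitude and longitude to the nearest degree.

≈ (26°S, 18°W)

The haversine formula gives a central angle δ ≈ 2.079 rad (119.1°) between the endpoints.
Interpolate at f = 1/2 with slerp weights a = sin((1−f)δ)/sin δ ≈ 0.987, b = sin(fδ)/sin δ ≈ 0.987.
p = a·p₁ + b·p₂ ≈ (0.852, -0.283, -0.440); φ = arcsin(p_z) ≈ -26.13°, λ = atan2(p_y, p_x) ≈ -18.37°.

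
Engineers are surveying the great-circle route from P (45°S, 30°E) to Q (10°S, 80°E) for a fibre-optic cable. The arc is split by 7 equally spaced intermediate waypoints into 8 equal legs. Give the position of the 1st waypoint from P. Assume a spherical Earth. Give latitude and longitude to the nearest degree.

Convert each endpoint to a unit vector on the sphere (x = cos φ cos λ, y = cos φ sin λ, z = sin φ).
The central angle between the endpoints is δ = arccos(p₁·p₂) ≈ 0.964 rad (55.2°).
Interpolate at f = 1/8 with slerp weights a = sin((1−f)δ)/sin δ ≈ 0.909, b = sin(fδ)/sin δ ≈ 0.146.
p = a·p₁ + b·p₂ ≈ (0.582, 0.463, -0.668); φ = arcsin(p_z) ≈ -41.94°, λ = atan2(p_y, p_x) ≈ 38.53°.

≈ (42°S, 39°E)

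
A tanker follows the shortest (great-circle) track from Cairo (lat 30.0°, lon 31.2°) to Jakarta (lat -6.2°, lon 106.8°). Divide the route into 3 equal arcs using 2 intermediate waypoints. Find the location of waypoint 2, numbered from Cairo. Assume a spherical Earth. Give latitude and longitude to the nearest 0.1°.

Convert each endpoint to a unit vector on the sphere (x = cos φ cos λ, y = cos φ sin λ, z = sin φ).
The central angle between the endpoints is δ = arccos(p₁·p₂) ≈ 1.410 rad (80.8°).
Interpolate at f = 2/3 with slerp weights a = sin((1−f)δ)/sin δ ≈ 0.459, b = sin(fδ)/sin δ ≈ 0.818.
p = a·p₁ + b·p₂ ≈ (0.105, 0.984, 0.141); φ = arcsin(p_z) ≈ 8.11°, λ = atan2(p_y, p_x) ≈ 83.92°.

≈ lat 8.1°, lon 83.9°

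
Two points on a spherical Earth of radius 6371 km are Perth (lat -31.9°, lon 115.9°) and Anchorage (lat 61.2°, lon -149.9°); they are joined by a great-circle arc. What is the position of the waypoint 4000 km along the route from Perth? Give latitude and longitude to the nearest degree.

≈ lat -1°, lon 135°

Write both endpoints as unit vectors p₁, p₂ with components (cos φ cos λ, cos φ sin λ, sin φ).
The central angle between the endpoints is δ = arccos(p₁·p₂) ≈ 2.086 rad (119.5°). The total great-circle distance is δ·R ≈ 2.086 × 6371 ≈ 13292 km, so the target fraction is f = 4000/13292 ≈ 0.301.
Interpolate at f ≈ 0.301 with slerp weights a = sin((1−f)δ)/sin δ ≈ 1.142, b = sin(fδ)/sin δ ≈ 0.675.
p = a·p₁ + b·p₂ ≈ (-0.705, 0.709, -0.012); φ = arcsin(p_z) ≈ -0.68°, λ = atan2(p_y, p_x) ≈ 134.83°.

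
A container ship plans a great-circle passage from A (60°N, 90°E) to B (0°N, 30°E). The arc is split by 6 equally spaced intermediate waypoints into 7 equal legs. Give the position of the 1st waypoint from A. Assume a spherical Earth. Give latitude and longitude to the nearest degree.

≈ (54°N, 73°E)

Convert each endpoint to a unit vector on the sphere (x = cos φ cos λ, y = cos φ sin λ, z = sin φ).
The central angle between the endpoints is δ = arccos(p₁·p₂) ≈ 1.318 rad (75.5°).
Interpolate at f = 1/7 with slerp weights a = sin((1−f)δ)/sin δ ≈ 0.934, b = sin(fδ)/sin δ ≈ 0.193.
p = a·p₁ + b·p₂ ≈ (0.167, 0.564, 0.809); φ = arcsin(p_z) ≈ 53.98°, λ = atan2(p_y, p_x) ≈ 73.46°.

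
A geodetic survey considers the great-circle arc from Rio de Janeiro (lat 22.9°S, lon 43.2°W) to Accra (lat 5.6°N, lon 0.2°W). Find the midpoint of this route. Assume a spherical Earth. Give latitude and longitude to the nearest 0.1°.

The haversine formula gives a central angle δ ≈ 0.886 rad (50.8°) between the endpoints.
Interpolate at f = 1/2 with slerp weights a = sin((1−f)δ)/sin δ ≈ 0.553, b = sin(fδ)/sin δ ≈ 0.553.
p = a·p₁ + b·p₂ ≈ (0.922, -0.351, -0.161); φ = arcsin(p_z) ≈ -9.28°, λ = atan2(p_y, p_x) ≈ -20.83°.

≈ lat 9.3°S, lon 20.8°W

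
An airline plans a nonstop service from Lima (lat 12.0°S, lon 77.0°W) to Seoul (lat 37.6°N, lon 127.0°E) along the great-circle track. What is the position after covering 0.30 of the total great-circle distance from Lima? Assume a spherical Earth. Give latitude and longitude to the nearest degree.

≈ lat 24°N, lon 103°W

From cos δ = sin φ₁ sin φ₂ + cos φ₁ cos φ₂ cos Δλ, the central angle is δ ≈ 2.559 rad (146.6°).
Interpolate at f = 0.30 with slerp weights a = sin((1−f)δ)/sin δ ≈ 1.773, b = sin(fδ)/sin δ ≈ 1.261.
p = a·p₁ + b·p₂ ≈ (-0.211, -0.891, 0.401); φ = arcsin(p_z) ≈ 23.65°, λ = atan2(p_y, p_x) ≈ -103.34°.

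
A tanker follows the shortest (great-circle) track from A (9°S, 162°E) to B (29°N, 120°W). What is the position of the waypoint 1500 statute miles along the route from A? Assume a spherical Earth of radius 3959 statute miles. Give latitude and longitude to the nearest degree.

Write both endpoints as unit vectors p₁, p₂ with components (cos φ cos λ, cos φ sin λ, sin φ).
The central angle between the endpoints is δ = arccos(p₁·p₂) ≈ 1.467 rad (84.0°). The total great-circle distance is δ·R ≈ 1.467 × 3959 ≈ 5807 mi, so the target fraction is f = 1500/5807 ≈ 0.258.
Interpolate at f ≈ 0.258 with slerp weights a = sin((1−f)δ)/sin δ ≈ 0.890, b = sin(fδ)/sin δ ≈ 0.372.
p = a·p₁ + b·p₂ ≈ (-0.999, -0.010, 0.041); φ = arcsin(p_z) ≈ 2.35°, λ = atan2(p_y, p_x) ≈ -179.43°.

≈ (2°N, 179°W)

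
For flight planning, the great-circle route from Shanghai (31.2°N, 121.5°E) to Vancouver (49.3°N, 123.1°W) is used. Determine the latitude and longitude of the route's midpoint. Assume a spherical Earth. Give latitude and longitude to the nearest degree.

Write both endpoints as unit vectors p₁, p₂ with components (cos φ cos λ, cos φ sin λ, sin φ).
The central angle between the endpoints is δ = arccos(p₁·p₂) ≈ 1.417 rad (81.2°).
Interpolate at f = 1/2 with slerp weights a = sin((1−f)δ)/sin δ ≈ 0.658, b = sin(fδ)/sin δ ≈ 0.658.
p = a·p₁ + b·p₂ ≈ (-0.529, 0.121, 0.840); φ = arcsin(p_z) ≈ 57.16°, λ = atan2(p_y, p_x) ≈ 167.16°.

≈ (57°N, 167°E)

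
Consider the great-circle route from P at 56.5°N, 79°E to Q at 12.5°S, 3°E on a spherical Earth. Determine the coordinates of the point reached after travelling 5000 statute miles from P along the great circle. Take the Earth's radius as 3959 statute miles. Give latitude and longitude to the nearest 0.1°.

≈ 4.9°N, 13.9°E

Write both endpoints as unit vectors p₁, p₂ with components (cos φ cos λ, cos φ sin λ, sin φ).
The central angle between the endpoints is δ = arccos(p₁·p₂) ≈ 1.621 rad (92.9°). The total great-circle distance is δ·R ≈ 1.621 × 3959 ≈ 6417 mi, so the target fraction is f = 5000/6417 ≈ 0.779.
Interpolate at f ≈ 0.779 with slerp weights a = sin((1−f)δ)/sin δ ≈ 0.351, b = sin(fδ)/sin δ ≈ 0.954.
p = a·p₁ + b·p₂ ≈ (0.967, 0.239, 0.086); φ = arcsin(p_z) ≈ 4.94°, λ = atan2(p_y, p_x) ≈ 13.87°.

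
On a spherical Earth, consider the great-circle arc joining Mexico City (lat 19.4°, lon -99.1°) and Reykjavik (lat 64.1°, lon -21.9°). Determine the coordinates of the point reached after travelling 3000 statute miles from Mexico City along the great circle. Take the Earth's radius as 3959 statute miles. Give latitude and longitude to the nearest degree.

Write both endpoints as unit vectors p₁, p₂ with components (cos φ cos λ, cos φ sin λ, sin φ).
The central angle between the endpoints is δ = arccos(p₁·p₂) ≈ 1.170 rad (67.0°). The total great-circle distance is δ·R ≈ 1.170 × 3959 ≈ 4632 mi, so the target fraction is f = 3000/4632 ≈ 0.648.
Interpolate at f ≈ 0.648 with slerp weights a = sin((1−f)δ)/sin δ ≈ 0.435, b = sin(fδ)/sin δ ≈ 0.746.
p = a·p₁ + b·p₂ ≈ (0.238, -0.527, 0.816); φ = arcsin(p_z) ≈ 54.69°, λ = atan2(p_y, p_x) ≈ -65.73°.

≈ lat 55°, lon -66°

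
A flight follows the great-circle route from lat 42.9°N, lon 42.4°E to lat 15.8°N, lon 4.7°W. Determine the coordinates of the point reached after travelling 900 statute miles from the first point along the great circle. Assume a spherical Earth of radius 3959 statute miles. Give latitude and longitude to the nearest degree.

≈ lat 37°N, lon 27°E

Convert each endpoint to a unit vector on the sphere (x = cos φ cos λ, y = cos φ sin λ, z = sin φ).
The central angle between the endpoints is δ = arccos(p₁·p₂) ≈ 0.843 rad (48.3°). The total great-circle distance is δ·R ≈ 0.843 × 3959 ≈ 3338 mi, so the target fraction is f = 900/3338 ≈ 0.270.
Interpolate at f ≈ 0.270 with slerp weights a = sin((1−f)δ)/sin δ ≈ 0.774, b = sin(fδ)/sin δ ≈ 0.302.
p = a·p₁ + b·p₂ ≈ (0.708, 0.358, 0.609); φ = arcsin(p_z) ≈ 37.50°, λ = atan2(p_y, p_x) ≈ 26.85°.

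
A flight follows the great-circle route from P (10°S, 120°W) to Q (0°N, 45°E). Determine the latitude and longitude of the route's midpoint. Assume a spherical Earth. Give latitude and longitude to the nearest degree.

≈ (34°S, 34°W)

Convert each endpoint to a unit vector on the sphere (x = cos φ cos λ, y = cos φ sin λ, z = sin φ).
The central angle between the endpoints is δ = arccos(p₁·p₂) ≈ 2.828 rad (162.0°).
Interpolate at f = 1/2 with slerp weights a = sin((1−f)δ)/sin δ ≈ 3.203, b = sin(fδ)/sin δ ≈ 3.203.
p = a·p₁ + b·p₂ ≈ (0.688, -0.467, -0.556); φ = arcsin(p_z) ≈ -33.79°, λ = atan2(p_y, p_x) ≈ -34.17°.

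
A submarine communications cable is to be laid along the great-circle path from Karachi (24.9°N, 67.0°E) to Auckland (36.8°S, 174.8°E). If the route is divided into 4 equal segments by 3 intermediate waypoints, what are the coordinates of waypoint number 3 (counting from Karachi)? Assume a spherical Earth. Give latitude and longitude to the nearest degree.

≈ 26°S, 142°E

Convert each endpoint to a unit vector on the sphere (x = cos φ cos λ, y = cos φ sin λ, z = sin φ).
The central angle between the endpoints is δ = arccos(p₁·p₂) ≈ 2.065 rad (118.3°).
Interpolate at f = 3/4 with slerp weights a = sin((1−f)δ)/sin δ ≈ 0.561, b = sin(fδ)/sin δ ≈ 1.136.
p = a·p₁ + b·p₂ ≈ (-0.707, 0.551, -0.444); φ = arcsin(p_z) ≈ -26.37°, λ = atan2(p_y, p_x) ≈ 142.09°.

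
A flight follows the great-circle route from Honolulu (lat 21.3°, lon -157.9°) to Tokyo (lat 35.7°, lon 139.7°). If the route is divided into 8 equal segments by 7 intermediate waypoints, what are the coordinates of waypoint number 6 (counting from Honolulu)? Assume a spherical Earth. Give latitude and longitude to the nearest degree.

≈ lat 35°, lon 157°

Convert each endpoint to a unit vector on the sphere (x = cos φ cos λ, y = cos φ sin λ, z = sin φ).
The central angle between the endpoints is δ = arccos(p₁·p₂) ≈ 0.973 rad (55.8°).
Interpolate at f = 6/8 with slerp weights a = sin((1−f)δ)/sin δ ≈ 0.291, b = sin(fδ)/sin δ ≈ 0.807.
p = a·p₁ + b·p₂ ≈ (-0.751, 0.322, 0.577); φ = arcsin(p_z) ≈ 35.21°, λ = atan2(p_y, p_x) ≈ 156.83°.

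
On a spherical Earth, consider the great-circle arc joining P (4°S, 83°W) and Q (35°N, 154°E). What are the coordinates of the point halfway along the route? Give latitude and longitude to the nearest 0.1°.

Convert each endpoint to a unit vector on the sphere (x = cos φ cos λ, y = cos φ sin λ, z = sin φ).
The central angle between the endpoints is δ = arccos(p₁·p₂) ≈ 2.077 rad (119.0°).
Interpolate at f = 1/2 with slerp weights a = sin((1−f)δ)/sin δ ≈ 0.985, b = sin(fδ)/sin δ ≈ 0.985.
p = a·p₁ + b·p₂ ≈ (-0.606, -0.622, 0.496); φ = arcsin(p_z) ≈ 29.77°, λ = atan2(p_y, p_x) ≈ -134.25°.

≈ (29.8°N, 134.2°W)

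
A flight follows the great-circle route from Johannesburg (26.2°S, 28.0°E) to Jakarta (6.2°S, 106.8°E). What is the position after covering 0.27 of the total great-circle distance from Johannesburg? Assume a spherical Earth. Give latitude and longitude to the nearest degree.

Convert each endpoint to a unit vector on the sphere (x = cos φ cos λ, y = cos φ sin λ, z = sin φ).
The central angle between the endpoints is δ = arccos(p₁·p₂) ≈ 1.348 rad (77.2°).
Interpolate at f = 0.27 with slerp weights a = sin((1−f)δ)/sin δ ≈ 0.854, b = sin(fδ)/sin δ ≈ 0.365.
p = a·p₁ + b·p₂ ≈ (0.572, 0.707, -0.416); φ = arcsin(p_z) ≈ -24.61°, λ = atan2(p_y, p_x) ≈ 51.05°.

≈ (25°S, 51°E)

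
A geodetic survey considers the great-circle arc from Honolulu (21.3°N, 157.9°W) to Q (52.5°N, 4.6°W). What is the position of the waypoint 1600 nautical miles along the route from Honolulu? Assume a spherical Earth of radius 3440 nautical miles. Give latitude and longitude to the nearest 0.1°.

Write both endpoints as unit vectors p₁, p₂ with components (cos φ cos λ, cos φ sin λ, sin φ).
The central angle between the endpoints is δ = arccos(p₁·p₂) ≈ 1.791 rad (102.6°). The total great-circle distance is δ·R ≈ 1.791 × 3440 ≈ 6161 nmi, so the target fraction is f = 1600/6161 ≈ 0.260.
Interpolate at f ≈ 0.260 with slerp weights a = sin((1−f)δ)/sin δ ≈ 0.994, b = sin(fδ)/sin δ ≈ 0.460.
p = a·p₁ + b·p₂ ≈ (-0.579, -0.371, 0.726); φ = arcsin(p_z) ≈ 46.54°, λ = atan2(p_y, p_x) ≈ -147.37°.

≈ (46.5°N, 147.4°W)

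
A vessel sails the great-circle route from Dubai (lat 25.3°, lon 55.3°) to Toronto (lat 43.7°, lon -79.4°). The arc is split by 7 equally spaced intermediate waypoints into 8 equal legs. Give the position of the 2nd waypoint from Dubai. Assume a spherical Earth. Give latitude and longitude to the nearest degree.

From cos δ = sin φ₁ sin φ₂ + cos φ₁ cos φ₂ cos Δλ, the central angle is δ ≈ 1.736 rad (99.5°).
Interpolate at f = 2/8 with slerp weights a = sin((1−f)δ)/sin δ ≈ 0.977, b = sin(fδ)/sin δ ≈ 0.426.
p = a·p₁ + b·p₂ ≈ (0.560, 0.424, 0.712); φ = arcsin(p_z) ≈ 45.42°, λ = atan2(p_y, p_x) ≈ 37.11°.

≈ lat 45°, lon 37°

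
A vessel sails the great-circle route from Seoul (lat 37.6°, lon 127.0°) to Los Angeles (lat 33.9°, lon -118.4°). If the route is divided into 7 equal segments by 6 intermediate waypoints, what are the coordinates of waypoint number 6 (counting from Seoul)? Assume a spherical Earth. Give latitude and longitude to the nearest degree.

≈ lat 42°, lon -130°

Write both endpoints as unit vectors p₁, p₂ with components (cos φ cos λ, cos φ sin λ, sin φ).
The central angle between the endpoints is δ = arccos(p₁·p₂) ≈ 1.504 rad (86.2°).
Interpolate at f = 6/7 with slerp weights a = sin((1−f)δ)/sin δ ≈ 0.214, b = sin(fδ)/sin δ ≈ 0.963.
p = a·p₁ + b·p₂ ≈ (-0.482, -0.568, 0.667); φ = arcsin(p_z) ≈ 41.86°, λ = atan2(p_y, p_x) ≈ -130.33°.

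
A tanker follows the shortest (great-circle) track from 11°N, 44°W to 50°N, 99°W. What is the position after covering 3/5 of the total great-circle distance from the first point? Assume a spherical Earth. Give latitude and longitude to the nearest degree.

From cos δ = sin φ₁ sin φ₂ + cos φ₁ cos φ₂ cos Δλ, the central angle is δ ≈ 1.038 rad (59.5°).
Interpolate at f = 3/5 with slerp weights a = sin((1−f)δ)/sin δ ≈ 0.468, b = sin(fδ)/sin δ ≈ 0.677.
p = a·p₁ + b·p₂ ≈ (0.263, -0.749, 0.608); φ = arcsin(p_z) ≈ 37.45°, λ = atan2(p_y, p_x) ≈ -70.69°.

≈ 37°N, 71°W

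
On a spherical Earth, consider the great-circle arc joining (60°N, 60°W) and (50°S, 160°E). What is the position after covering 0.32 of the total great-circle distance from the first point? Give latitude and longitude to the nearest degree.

≈ (37°N, 131°W)

Write both endpoints as unit vectors p₁, p₂ with components (cos φ cos λ, cos φ sin λ, sin φ).
The central angle between the endpoints is δ = arccos(p₁·p₂) ≈ 2.713 rad (155.5°).
Interpolate at f = 0.32 with slerp weights a = sin((1−f)δ)/sin δ ≈ 2.317, b = sin(fδ)/sin δ ≈ 1.837.
p = a·p₁ + b·p₂ ≈ (-0.530, -0.599, 0.599); φ = arcsin(p_z) ≈ 36.83°, λ = atan2(p_y, p_x) ≈ -131.49°.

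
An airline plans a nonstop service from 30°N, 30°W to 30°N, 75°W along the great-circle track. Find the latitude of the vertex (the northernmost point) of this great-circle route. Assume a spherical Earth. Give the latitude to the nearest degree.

The great circle lies in the plane with unit normal n̂ = (p₁ × p₂)/|p₁ × p₂|.
Here n̂_z ≈ -0.848; the vertex latitude is φ_max = arccos|n̂_z| ≈ 32.0°.
Check via Clairaut: cos φ_max = |cos φ₁| · sin C = cos(30.0°)·sin(78.3°) ≈ 0.848, again giving ≈ 32.0°.

≈ 32°N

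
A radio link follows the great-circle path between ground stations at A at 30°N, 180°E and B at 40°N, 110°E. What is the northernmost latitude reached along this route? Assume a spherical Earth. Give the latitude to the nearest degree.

≈ 42°N

The great circle lies in the plane with unit normal n̂ = (p₁ × p₂)/|p₁ × p₂|.
Here n̂_z ≈ -0.745; the vertex latitude is φ_max = arccos|n̂_z| ≈ 41.8°.
Check via Clairaut: cos φ_max = |cos φ₁| · sin C = cos(30.0°)·sin(59.4°) ≈ 0.745, again giving ≈ 41.8°.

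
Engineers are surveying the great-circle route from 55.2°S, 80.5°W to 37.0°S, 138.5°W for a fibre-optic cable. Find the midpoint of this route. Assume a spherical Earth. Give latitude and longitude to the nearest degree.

Write both endpoints as unit vectors p₁, p₂ with components (cos φ cos λ, cos φ sin λ, sin φ).
The central angle between the endpoints is δ = arccos(p₁·p₂) ≈ 0.744 rad (42.6°).
Interpolate at f = 1/2 with slerp weights a = sin((1−f)δ)/sin δ ≈ 0.537, b = sin(fδ)/sin δ ≈ 0.537.
p = a·p₁ + b·p₂ ≈ (-0.270, -0.586, -0.764); φ = arcsin(p_z) ≈ -49.79°, λ = atan2(p_y, p_x) ≈ -114.77°.

≈ 50°S, 115°W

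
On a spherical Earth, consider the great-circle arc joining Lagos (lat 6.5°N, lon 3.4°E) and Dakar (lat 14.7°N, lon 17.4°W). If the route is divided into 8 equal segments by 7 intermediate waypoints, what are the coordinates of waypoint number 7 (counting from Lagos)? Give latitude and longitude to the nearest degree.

Write both endpoints as unit vectors p₁, p₂ with components (cos φ cos λ, cos φ sin λ, sin φ).
The central angle between the endpoints is δ = arccos(p₁·p₂) ≈ 0.384 rad (22.0°).
Interpolate at f = 7/8 with slerp weights a = sin((1−f)δ)/sin δ ≈ 0.128, b = sin(fδ)/sin δ ≈ 0.880.
p = a·p₁ + b·p₂ ≈ (0.939, -0.247, 0.238); φ = arcsin(p_z) ≈ 13.76°, λ = atan2(p_y, p_x) ≈ -14.73°.

≈ lat 14°N, lon 15°W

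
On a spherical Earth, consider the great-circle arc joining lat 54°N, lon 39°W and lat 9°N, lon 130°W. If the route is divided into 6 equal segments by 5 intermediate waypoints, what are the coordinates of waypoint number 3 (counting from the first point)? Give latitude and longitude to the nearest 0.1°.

≈ lat 40.2°N, lon 99.0°W

From cos δ = sin φ₁ sin φ₂ + cos φ₁ cos φ₂ cos Δλ, the central angle is δ ≈ 1.454 rad (83.3°).
Interpolate at f = 3/6 with slerp weights a = sin((1−f)δ)/sin δ ≈ 0.669, b = sin(fδ)/sin δ ≈ 0.669.
p = a·p₁ + b·p₂ ≈ (-0.119, -0.754, 0.646); φ = arcsin(p_z) ≈ 40.25°, λ = atan2(p_y, p_x) ≈ -98.98°.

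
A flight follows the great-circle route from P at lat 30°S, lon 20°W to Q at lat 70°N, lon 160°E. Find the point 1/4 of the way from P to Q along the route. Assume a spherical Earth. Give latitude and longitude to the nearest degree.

≈ lat 5°N, lon 20°W

The haversine formula gives a central angle δ ≈ 2.443 rad (140.0°) between the endpoints.
Interpolate at f = 1/4 with slerp weights a = sin((1−f)δ)/sin δ ≈ 1.503, b = sin(fδ)/sin δ ≈ 0.892.
p = a·p₁ + b·p₂ ≈ (0.936, -0.341, 0.087); φ = arcsin(p_z) ≈ 5.00°, λ = atan2(p_y, p_x) ≈ -20.00°.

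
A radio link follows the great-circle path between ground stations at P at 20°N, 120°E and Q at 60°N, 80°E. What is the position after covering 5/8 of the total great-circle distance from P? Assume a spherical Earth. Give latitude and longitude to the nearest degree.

The haversine formula gives a central angle δ ≈ 0.855 rad (49.0°) between the endpoints.
Interpolate at f = 5/8 with slerp weights a = sin((1−f)δ)/sin δ ≈ 0.418, b = sin(fδ)/sin δ ≈ 0.675.
p = a·p₁ + b·p₂ ≈ (-0.138, 0.672, 0.727); φ = arcsin(p_z) ≈ 46.67°, λ = atan2(p_y, p_x) ≈ 101.57°.

≈ 47°N, 102°E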